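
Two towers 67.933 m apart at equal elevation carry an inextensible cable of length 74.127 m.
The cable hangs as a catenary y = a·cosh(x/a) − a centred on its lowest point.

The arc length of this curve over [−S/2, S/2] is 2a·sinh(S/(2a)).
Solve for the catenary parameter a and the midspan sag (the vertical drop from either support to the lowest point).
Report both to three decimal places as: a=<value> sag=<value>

seed: a₀ = √(S³/(24(L−S))) = √(67.933³/(24·6.194)) = 45.922970
iter 1: u=0.739641  f(a)=+1.717e-01  f'(a)=-2.848e-01  a ← 45.922970 − (+1.717e-01/-2.848e-01) = 46.525666
iter 2: u=0.730059  f(a)=+3.438e-03  f'(a)=-2.735e-01  a ← 46.525666 − (+3.438e-03/-2.735e-01) = 46.538235
iter 3: u=0.729862  f(a)=+1.441e-06  f'(a)=-2.733e-01  a ← 46.538235 − (+1.441e-06/-2.733e-01) = 46.538241
iter 4: u=0.729862  f(a)=+2.700e-13  f'(a)=-2.733e-01  a ← 46.538241 − (+2.700e-13/-2.733e-01) = 46.538241
converged: |Δa| < 1e-12 after 4 iterations
sag = a·(cosh(S/(2a)) − 1) = 46.538241·(cosh(0.729862) − 1) = 12.955548
T_max/T_min = cosh(S/(2a)) = 1.278385

a=46.538 sag=12.956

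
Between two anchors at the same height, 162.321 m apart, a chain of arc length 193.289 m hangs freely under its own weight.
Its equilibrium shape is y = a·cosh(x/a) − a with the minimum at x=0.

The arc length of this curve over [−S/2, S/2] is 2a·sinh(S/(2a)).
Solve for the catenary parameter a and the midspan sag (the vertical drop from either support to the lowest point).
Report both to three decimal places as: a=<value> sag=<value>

seed: a₀ = √(S³/(24(L−S))) = √(162.321³/(24·30.968)) = 75.857734
iter 1: u=1.069904  f(a)=+1.822e+00  f'(a)=-9.138e-01  a ← 75.857734 − (+1.822e+00/-9.138e-01) = 77.851002
iter 2: u=1.042511  f(a)=+7.426e-02  f'(a)=-8.407e-01  a ← 77.851002 − (+7.426e-02/-8.407e-01) = 77.939339
iter 3: u=1.041329  f(a)=+1.351e-04  f'(a)=-8.376e-01  a ← 77.939339 − (+1.351e-04/-8.376e-01) = 77.939500
iter 4: u=1.041327  f(a)=+4.485e-10  f'(a)=-8.376e-01  a ← 77.939500 − (+4.485e-10/-8.376e-01) = 77.939500
iter 5: u=1.041327  f(a)=+0.000e+00  f'(a)=-8.376e-01  a ← 77.939500 − (+0.000e+00/-8.376e-01) = 77.939500
converged: |Δa| < 1e-12 after 5 iterations
sag = a·(cosh(S/(2a)) − 1) = 77.939500·(cosh(1.041327) − 1) = 46.216551
T_max/T_min = cosh(S/(2a)) = 1.592980

a=77.940 sag=46.217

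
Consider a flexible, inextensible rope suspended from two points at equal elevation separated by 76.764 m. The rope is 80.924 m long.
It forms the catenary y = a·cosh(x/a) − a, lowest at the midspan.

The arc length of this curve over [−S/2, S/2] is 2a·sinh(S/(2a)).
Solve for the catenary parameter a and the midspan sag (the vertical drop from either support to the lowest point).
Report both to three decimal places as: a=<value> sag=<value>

a=67.851 sag=11.149

seed: a₀ = √(S³/(24(L−S))) = √(76.764³/(24·4.160)) = 67.310700
iter 1: u=0.570221  f(a)=+6.816e-02  f'(a)=-1.277e-01  a ← 67.310700 − (+6.816e-02/-1.277e-01) = 67.844550
iter 2: u=0.565734  f(a)=+8.194e-04  f'(a)=-1.246e-01  a ← 67.844550 − (+8.194e-04/-1.246e-01) = 67.851125
iter 3: u=0.565680  f(a)=+1.216e-07  f'(a)=-1.246e-01  a ← 67.851125 − (+1.216e-07/-1.246e-01) = 67.851126
iter 4: u=0.565680  f(a)=+0.000e+00  f'(a)=-1.246e-01  a ← 67.851126 − (+0.000e+00/-1.246e-01) = 67.851126
converged: |Δa| < 1e-12 after 4 iterations
sag = a·(cosh(S/(2a)) − 1) = 67.851126·(cosh(0.565680) − 1) = 11.148550
T_max/T_min = cosh(S/(2a)) = 1.164309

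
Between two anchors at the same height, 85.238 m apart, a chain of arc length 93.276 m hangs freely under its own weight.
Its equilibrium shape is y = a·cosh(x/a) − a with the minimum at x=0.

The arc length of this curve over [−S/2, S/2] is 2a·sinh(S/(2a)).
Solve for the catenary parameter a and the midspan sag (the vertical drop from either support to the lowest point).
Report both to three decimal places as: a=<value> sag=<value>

seed: a₀ = √(S³/(24(L−S))) = √(85.238³/(24·8.038)) = 56.659176
iter 1: u=0.752199  f(a)=+2.305e-01  f'(a)=-3.001e-01  a ← 56.659176 − (+2.305e-01/-3.001e-01) = 57.427167
iter 2: u=0.742140  f(a)=+4.770e-03  f'(a)=-2.878e-01  a ← 57.427167 − (+4.770e-03/-2.878e-01) = 57.443741
iter 3: u=0.741926  f(a)=+2.139e-06  f'(a)=-2.875e-01  a ← 57.443741 − (+2.139e-06/-2.875e-01) = 57.443748
iter 4: u=0.741926  f(a)=+4.263e-13  f'(a)=-2.875e-01  a ← 57.443748 − (+4.263e-13/-2.875e-01) = 57.443748
converged: |Δa| < 1e-12 after 4 iterations
sag = a·(cosh(S/(2a)) − 1) = 57.443748·(cosh(0.741926) − 1) = 16.548733
T_max/T_min = cosh(S/(2a)) = 1.288086

a=57.444 sag=16.549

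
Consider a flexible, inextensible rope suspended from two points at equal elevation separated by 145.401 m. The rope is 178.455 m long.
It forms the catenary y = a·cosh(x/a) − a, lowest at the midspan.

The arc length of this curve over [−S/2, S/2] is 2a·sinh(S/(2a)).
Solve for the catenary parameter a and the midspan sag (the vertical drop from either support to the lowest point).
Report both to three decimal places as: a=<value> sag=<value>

seed: a₀ = √(S³/(24(L−S))) = √(145.401³/(24·33.054)) = 62.249155
iter 1: u=1.167895  f(a)=+2.329e+00  f'(a)=-1.214e+00  a ← 62.249155 − (+2.329e+00/-1.214e+00) = 64.167364
iter 2: u=1.132982  f(a)=+1.120e-01  f'(a)=-1.100e+00  a ← 64.167364 − (+1.120e-01/-1.100e+00) = 64.269177
iter 3: u=1.131188  f(a)=+2.879e-04  f'(a)=-1.094e+00  a ← 64.269177 − (+2.879e-04/-1.094e+00) = 64.269440
iter 4: u=1.131183  f(a)=+1.913e-09  f'(a)=-1.094e+00  a ← 64.269440 − (+1.913e-09/-1.094e+00) = 64.269440
iter 5: u=1.131183  f(a)=-5.684e-14  f'(a)=-1.094e+00  a ← 64.269440 − (-5.684e-14/-1.094e+00) = 64.269440
converged: |Δa| < 1e-12 after 5 iterations
sag = a·(cosh(S/(2a)) − 1) = 64.269440·(cosh(1.131183) − 1) = 45.694680
T_max/T_min = cosh(S/(2a)) = 1.710986

a=64.269 sag=45.695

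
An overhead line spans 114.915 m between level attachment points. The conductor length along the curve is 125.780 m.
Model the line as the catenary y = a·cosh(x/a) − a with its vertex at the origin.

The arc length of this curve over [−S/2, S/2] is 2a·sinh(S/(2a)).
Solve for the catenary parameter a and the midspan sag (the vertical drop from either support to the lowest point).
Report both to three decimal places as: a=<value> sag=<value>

seed: a₀ = √(S³/(24(L−S))) = √(114.915³/(24·10.865)) = 76.285956
iter 1: u=0.753186  f(a)=+3.124e-01  f'(a)=-3.013e-01  a ← 76.285956 − (+3.124e-01/-3.013e-01) = 77.322579
iter 2: u=0.743088  f(a)=+6.481e-03  f'(a)=-2.890e-01  a ← 77.322579 − (+6.481e-03/-2.890e-01) = 77.345009
iter 3: u=0.742873  f(a)=+2.921e-06  f'(a)=-2.887e-01  a ← 77.345009 − (+2.921e-06/-2.887e-01) = 77.345019
iter 4: u=0.742873  f(a)=+6.395e-13  f'(a)=-2.887e-01  a ← 77.345019 − (+6.395e-13/-2.887e-01) = 77.345019
converged: |Δa| < 1e-12 after 4 iterations
sag = a·(cosh(S/(2a)) − 1) = 77.345019·(cosh(0.742873) − 1) = 22.341510
T_max/T_min = cosh(S/(2a)) = 1.288855

a=77.345 sag=22.342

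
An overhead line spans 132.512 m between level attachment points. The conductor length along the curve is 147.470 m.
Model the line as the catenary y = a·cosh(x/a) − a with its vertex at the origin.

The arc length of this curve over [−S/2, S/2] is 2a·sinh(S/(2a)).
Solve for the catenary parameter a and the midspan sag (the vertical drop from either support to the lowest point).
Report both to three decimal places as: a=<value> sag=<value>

a=81.837 sag=28.318

seed: a₀ = √(S³/(24(L−S))) = √(132.512³/(24·14.958)) = 80.508258
iter 1: u=0.822971  f(a)=+5.148e-01  f'(a)=-3.974e-01  a ← 80.508258 − (+5.148e-01/-3.974e-01) = 81.803729
iter 2: u=0.809939  f(a)=+1.269e-02  f'(a)=-3.780e-01  a ← 81.803729 − (+1.269e-02/-3.780e-01) = 81.837296
iter 3: u=0.809606  f(a)=+8.140e-06  f'(a)=-3.775e-01  a ← 81.837296 − (+8.140e-06/-3.775e-01) = 81.837318
iter 4: u=0.809606  f(a)=+3.354e-12  f'(a)=-3.775e-01  a ← 81.837318 − (+3.354e-12/-3.775e-01) = 81.837318
converged: |Δa| < 1e-12 after 4 iterations
sag = a·(cosh(S/(2a)) − 1) = 81.837318·(cosh(0.809606) − 1) = 28.318013
T_max/T_min = cosh(S/(2a)) = 1.346028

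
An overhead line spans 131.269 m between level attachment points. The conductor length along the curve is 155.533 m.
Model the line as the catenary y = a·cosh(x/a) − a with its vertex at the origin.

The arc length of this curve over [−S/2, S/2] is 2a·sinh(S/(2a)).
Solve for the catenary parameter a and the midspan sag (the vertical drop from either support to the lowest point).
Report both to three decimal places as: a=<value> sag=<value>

a=63.983 sag=36.722

seed: a₀ = √(S³/(24(L−S))) = √(131.269³/(24·24.264)) = 62.324162
iter 1: u=1.053115  f(a)=+1.382e+00  f'(a)=-8.685e-01  a ← 62.324162 − (+1.382e+00/-8.685e-01) = 63.914958
iter 2: u=1.026904  f(a)=+5.466e-02  f'(a)=-8.010e-01  a ← 63.914958 − (+5.466e-02/-8.010e-01) = 63.983204
iter 3: u=1.025808  f(a)=+9.339e-05  f'(a)=-7.983e-01  a ← 63.983204 − (+9.339e-05/-7.983e-01) = 63.983321
iter 4: u=1.025806  f(a)=+2.736e-10  f'(a)=-7.982e-01  a ← 63.983321 − (+2.736e-10/-7.982e-01) = 63.983321
iter 5: u=1.025806  f(a)=+0.000e+00  f'(a)=-7.982e-01  a ← 63.983321 − (+0.000e+00/-7.982e-01) = 63.983321
converged: |Δa| < 1e-12 after 5 iterations
sag = a·(cosh(S/(2a)) − 1) = 63.983321·(cosh(1.025806) − 1) = 36.721663
T_max/T_min = cosh(S/(2a)) = 1.573926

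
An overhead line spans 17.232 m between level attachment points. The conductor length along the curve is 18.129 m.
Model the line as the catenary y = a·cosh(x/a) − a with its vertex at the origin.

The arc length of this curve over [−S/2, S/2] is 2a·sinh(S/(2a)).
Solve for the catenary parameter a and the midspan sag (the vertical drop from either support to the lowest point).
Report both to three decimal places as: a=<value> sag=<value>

a=15.536 sag=2.451

seed: a₀ = √(S³/(24(L−S))) = √(17.232³/(24·0.897)) = 15.417064
iter 1: u=0.558861  f(a)=+1.411e-02  f'(a)=-1.200e-01  a ← 15.417064 − (+1.411e-02/-1.200e-01) = 15.534629
iter 2: u=0.554632  f(a)=+1.631e-04  f'(a)=-1.173e-01  a ← 15.534629 − (+1.631e-04/-1.173e-01) = 15.536019
iter 3: u=0.554582  f(a)=+2.233e-08  f'(a)=-1.172e-01  a ← 15.536019 − (+2.233e-08/-1.172e-01) = 15.536020
iter 4: u=0.554582  f(a)=-3.553e-15  f'(a)=-1.172e-01  a ← 15.536020 − (-3.553e-15/-1.172e-01) = 15.536020
converged: |Δa| < 1e-12 after 4 iterations
sag = a·(cosh(S/(2a)) − 1) = 15.536020·(cosh(0.554582) − 1) = 2.451005
T_max/T_min = cosh(S/(2a)) = 1.157763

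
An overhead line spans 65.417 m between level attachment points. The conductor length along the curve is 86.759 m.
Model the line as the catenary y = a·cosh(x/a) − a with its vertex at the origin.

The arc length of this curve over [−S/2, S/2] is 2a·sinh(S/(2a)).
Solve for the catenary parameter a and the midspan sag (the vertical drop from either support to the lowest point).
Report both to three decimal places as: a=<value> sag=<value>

a=24.446 sag=25.347

seed: a₀ = √(S³/(24(L−S))) = √(65.417³/(24·21.342)) = 23.378291
iter 1: u=1.399097  f(a)=+2.189e+00  f'(a)=-2.209e+00  a ← 23.378291 − (+2.189e+00/-2.209e+00) = 24.369130
iter 2: u=1.342210  f(a)=+1.468e-01  f'(a)=-1.922e+00  a ← 24.369130 − (+1.468e-01/-1.922e+00) = 24.445544
iter 3: u=1.338015  f(a)=+7.661e-04  f'(a)=-1.902e+00  a ← 24.445544 − (+7.661e-04/-1.902e+00) = 24.445947
iter 4: u=1.337993  f(a)=+2.109e-08  f'(a)=-1.902e+00  a ← 24.445947 − (+2.109e-08/-1.902e+00) = 24.445947
iter 5: u=1.337993  f(a)=-2.842e-14  f'(a)=-1.902e+00  a ← 24.445947 − (-2.842e-14/-1.902e+00) = 24.445947
converged: |Δa| < 1e-12 after 5 iterations
sag = a·(cosh(S/(2a)) − 1) = 24.445947·(cosh(1.337993) − 1) = 25.347480
T_max/T_min = cosh(S/(2a)) = 2.036879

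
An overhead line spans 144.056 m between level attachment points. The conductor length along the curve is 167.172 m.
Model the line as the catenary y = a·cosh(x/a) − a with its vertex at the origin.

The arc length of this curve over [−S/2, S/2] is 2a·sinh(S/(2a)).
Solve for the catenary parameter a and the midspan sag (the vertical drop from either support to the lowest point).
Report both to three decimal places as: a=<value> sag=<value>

a=75.112 sag=37.264

seed: a₀ = √(S³/(24(L−S))) = √(144.056³/(24·23.116)) = 73.406592
iter 1: u=0.981220  f(a)=+1.139e+00  f'(a)=-6.926e-01  a ← 73.406592 − (+1.139e+00/-6.926e-01) = 75.050691
iter 2: u=0.959725  f(a)=+3.938e-02  f'(a)=-6.454e-01  a ← 75.050691 − (+3.938e-02/-6.454e-01) = 75.111702
iter 3: u=0.958945  f(a)=+5.083e-05  f'(a)=-6.437e-01  a ← 75.111702 − (+5.083e-05/-6.437e-01) = 75.111781
iter 4: u=0.958944  f(a)=+8.498e-11  f'(a)=-6.437e-01  a ← 75.111781 − (+8.498e-11/-6.437e-01) = 75.111781
iter 5: u=0.958944  f(a)=-2.842e-14  f'(a)=-6.437e-01  a ← 75.111781 − (-2.842e-14/-6.437e-01) = 75.111781
converged: |Δa| < 1e-12 after 5 iterations
sag = a·(cosh(S/(2a)) − 1) = 75.111781·(cosh(0.958944) − 1) = 37.264369
T_max/T_min = cosh(S/(2a)) = 1.496119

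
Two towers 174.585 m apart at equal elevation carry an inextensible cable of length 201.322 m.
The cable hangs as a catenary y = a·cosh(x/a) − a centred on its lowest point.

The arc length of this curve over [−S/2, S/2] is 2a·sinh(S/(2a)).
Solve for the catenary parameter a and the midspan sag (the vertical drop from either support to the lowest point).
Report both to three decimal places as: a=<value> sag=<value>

seed: a₀ = √(S³/(24(L−S))) = √(174.585³/(24·26.737)) = 91.064358
iter 1: u=0.958580  f(a)=+1.256e+00  f'(a)=-6.430e-01  a ← 91.064358 − (+1.256e+00/-6.430e-01) = 93.017204
iter 2: u=0.938455  f(a)=+4.153e-02  f'(a)=-6.011e-01  a ← 93.017204 − (+4.153e-02/-6.011e-01) = 93.086290
iter 3: u=0.937759  f(a)=+4.886e-05  f'(a)=-5.997e-01  a ← 93.086290 − (+4.886e-05/-5.997e-01) = 93.086372
iter 4: u=0.937758  f(a)=+6.787e-11  f'(a)=-5.997e-01  a ← 93.086372 − (+6.787e-11/-5.997e-01) = 93.086372
iter 5: u=0.937758  f(a)=-2.842e-14  f'(a)=-5.997e-01  a ← 93.086372 − (-2.842e-14/-5.997e-01) = 93.086372
converged: |Δa| < 1e-12 after 5 iterations
sag = a·(cosh(S/(2a)) − 1) = 93.086372·(cosh(0.937758) − 1) = 44.018367
T_max/T_min = cosh(S/(2a)) = 1.472877

a=93.086 sag=44.018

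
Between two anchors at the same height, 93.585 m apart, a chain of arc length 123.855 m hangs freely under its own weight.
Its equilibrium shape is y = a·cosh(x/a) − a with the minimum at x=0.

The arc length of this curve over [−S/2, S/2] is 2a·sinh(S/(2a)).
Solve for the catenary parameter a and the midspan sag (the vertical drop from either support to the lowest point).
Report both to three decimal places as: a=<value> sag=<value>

seed: a₀ = √(S³/(24(L−S))) = √(93.585³/(24·30.270)) = 33.589036
iter 1: u=1.393089  f(a)=+3.077e+00  f'(a)=-2.177e+00  a ← 33.589036 − (+3.077e+00/-2.177e+00) = 35.002114
iter 2: u=1.336848  f(a)=+2.048e-01  f'(a)=-1.896e+00  a ← 35.002114 − (+2.048e-01/-1.896e+00) = 35.110122
iter 3: u=1.332735  f(a)=+1.051e-03  f'(a)=-1.877e+00  a ← 35.110122 − (+1.051e-03/-1.877e+00) = 35.110682
iter 4: u=1.332714  f(a)=+2.796e-08  f'(a)=-1.877e+00  a ← 35.110682 − (+2.796e-08/-1.877e+00) = 35.110682
iter 5: u=1.332714  f(a)=+0.000e+00  f'(a)=-1.877e+00  a ← 35.110682 − (+0.000e+00/-1.877e+00) = 35.110682
converged: |Δa| < 1e-12 after 5 iterations
sag = a·(cosh(S/(2a)) − 1) = 35.110682·(cosh(1.332714) − 1) = 36.077626
T_max/T_min = cosh(S/(2a)) = 2.027540

a=35.111 sag=36.078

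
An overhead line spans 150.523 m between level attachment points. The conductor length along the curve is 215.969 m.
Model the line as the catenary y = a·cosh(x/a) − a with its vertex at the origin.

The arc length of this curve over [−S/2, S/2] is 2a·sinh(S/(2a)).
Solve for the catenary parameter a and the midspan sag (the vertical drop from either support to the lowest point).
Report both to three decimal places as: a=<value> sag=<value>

seed: a₀ = √(S³/(24(L−S))) = √(150.523³/(24·65.446)) = 46.596911
iter 1: u=1.615161  f(a)=+9.087e+00  f'(a)=-3.614e+00  a ← 46.596911 − (+9.087e+00/-3.614e+00) = 49.111506
iter 2: u=1.532462  f(a)=+7.874e-01  f'(a)=-3.012e+00  a ← 49.111506 − (+7.874e-01/-3.012e+00) = 49.372913
iter 3: u=1.524348  f(a)=+7.151e-03  f'(a)=-2.958e+00  a ← 49.372913 − (+7.151e-03/-2.958e+00) = 49.375331
iter 4: u=1.524273  f(a)=+6.018e-07  f'(a)=-2.957e+00  a ← 49.375331 − (+6.018e-07/-2.957e+00) = 49.375331
iter 5: u=1.524273  f(a)=+2.842e-14  f'(a)=-2.957e+00  a ← 49.375331 − (+2.842e-14/-2.957e+00) = 49.375331
converged: |Δa| < 1e-12 after 5 iterations
sag = a·(cosh(S/(2a)) − 1) = 49.375331·(cosh(1.524273) − 1) = 69.362092
T_max/T_min = cosh(S/(2a)) = 2.404792

a=49.375 sag=69.362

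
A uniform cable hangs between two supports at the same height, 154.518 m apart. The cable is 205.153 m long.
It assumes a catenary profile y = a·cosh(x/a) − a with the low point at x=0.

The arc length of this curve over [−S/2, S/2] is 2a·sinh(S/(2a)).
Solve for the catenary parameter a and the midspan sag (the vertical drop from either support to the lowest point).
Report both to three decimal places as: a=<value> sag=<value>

a=57.625 sag=60.030

seed: a₀ = √(S³/(24(L−S))) = √(154.518³/(24·50.635)) = 55.098223
iter 1: u=1.402205  f(a)=+5.217e+00  f'(a)=-2.226e+00  a ← 55.098223 − (+5.217e+00/-2.226e+00) = 57.442384
iter 2: u=1.344982  f(a)=+3.514e-01  f'(a)=-1.935e+00  a ← 57.442384 − (+3.514e-01/-1.935e+00) = 57.624000
iter 3: u=1.340743  f(a)=+1.849e-03  f'(a)=-1.915e+00  a ← 57.624000 − (+1.849e-03/-1.915e+00) = 57.624966
iter 4: u=1.340721  f(a)=+5.180e-08  f'(a)=-1.915e+00  a ← 57.624966 − (+5.180e-08/-1.915e+00) = 57.624966
iter 5: u=1.340721  f(a)=-2.842e-14  f'(a)=-1.915e+00  a ← 57.624966 − (-2.842e-14/-1.915e+00) = 57.624966
converged: |Δa| < 1e-12 after 5 iterations
sag = a·(cosh(S/(2a)) − 1) = 57.624966·(cosh(1.340721) − 1) = 60.029507
T_max/T_min = cosh(S/(2a)) = 2.041727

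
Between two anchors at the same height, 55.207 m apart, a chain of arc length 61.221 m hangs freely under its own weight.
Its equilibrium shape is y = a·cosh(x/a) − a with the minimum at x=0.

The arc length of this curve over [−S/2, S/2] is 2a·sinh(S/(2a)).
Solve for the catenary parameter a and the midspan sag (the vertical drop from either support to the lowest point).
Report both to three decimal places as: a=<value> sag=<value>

seed: a₀ = √(S³/(24(L−S))) = √(55.207³/(24·6.014)) = 34.143174
iter 1: u=0.808463  f(a)=+1.996e-01  f'(a)=-3.759e-01  a ← 34.143174 − (+1.996e-01/-3.759e-01) = 34.674310
iter 2: u=0.796079  f(a)=+4.754e-03  f'(a)=-3.581e-01  a ← 34.674310 − (+4.754e-03/-3.581e-01) = 34.687583
iter 3: u=0.795775  f(a)=+2.841e-06  f'(a)=-3.577e-01  a ← 34.687583 − (+2.841e-06/-3.577e-01) = 34.687591
iter 4: u=0.795774  f(a)=+1.016e-12  f'(a)=-3.577e-01  a ← 34.687591 − (+1.016e-12/-3.577e-01) = 34.687591
converged: |Δa| < 1e-12 after 4 iterations
sag = a·(cosh(S/(2a)) − 1) = 34.687591·(cosh(0.795774) − 1) = 11.575047
T_max/T_min = cosh(S/(2a)) = 1.333694

a=34.688 sag=11.575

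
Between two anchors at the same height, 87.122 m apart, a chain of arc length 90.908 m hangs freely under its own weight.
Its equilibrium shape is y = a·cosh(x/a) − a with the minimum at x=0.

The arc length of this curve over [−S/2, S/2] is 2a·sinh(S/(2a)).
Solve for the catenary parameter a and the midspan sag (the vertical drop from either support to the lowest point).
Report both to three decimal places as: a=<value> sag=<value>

a=85.860 sag=11.289

seed: a₀ = √(S³/(24(L−S))) = √(87.122³/(24·3.786)) = 85.309192
iter 1: u=0.510625  f(a)=+4.967e-02  f'(a)=-9.110e-02  a ← 85.309192 − (+4.967e-02/-9.110e-02) = 85.854392
iter 2: u=0.507382  f(a)=+4.801e-04  f'(a)=-8.934e-02  a ← 85.854392 − (+4.801e-04/-8.934e-02) = 85.859766
iter 3: u=0.507351  f(a)=+4.585e-08  f'(a)=-8.932e-02  a ← 85.859766 − (+4.585e-08/-8.932e-02) = 85.859766
iter 4: u=0.507351  f(a)=-2.842e-14  f'(a)=-8.932e-02  a ← 85.859766 − (-2.842e-14/-8.932e-02) = 85.859766
converged: |Δa| < 1e-12 after 4 iterations
sag = a·(cosh(S/(2a)) − 1) = 85.859766·(cosh(0.507351) − 1) = 11.289426
T_max/T_min = cosh(S/(2a)) = 1.131487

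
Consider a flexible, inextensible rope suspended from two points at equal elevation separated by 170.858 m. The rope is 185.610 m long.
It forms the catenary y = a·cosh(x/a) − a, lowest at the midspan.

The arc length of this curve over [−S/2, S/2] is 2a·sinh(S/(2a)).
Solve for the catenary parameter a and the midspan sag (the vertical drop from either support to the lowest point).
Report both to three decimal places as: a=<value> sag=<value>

a=120.200 sag=31.658

seed: a₀ = √(S³/(24(L−S))) = √(170.858³/(24·14.752)) = 118.692125
iter 1: u=0.719753  f(a)=+3.869e-01  f'(a)=-2.617e-01  a ← 118.692125 − (+3.869e-01/-2.617e-01) = 120.170405
iter 2: u=0.710899  f(a)=+7.346e-03  f'(a)=-2.518e-01  a ← 120.170405 − (+7.346e-03/-2.518e-01) = 120.199574
iter 3: u=0.710726  f(a)=+2.763e-06  f'(a)=-2.517e-01  a ← 120.199574 − (+2.763e-06/-2.517e-01) = 120.199585
iter 4: u=0.710726  f(a)=+4.263e-13  f'(a)=-2.517e-01  a ← 120.199585 − (+4.263e-13/-2.517e-01) = 120.199585
converged: |Δa| < 1e-12 after 4 iterations
sag = a·(cosh(S/(2a)) − 1) = 120.199585·(cosh(0.710726) − 1) = 31.657941
T_max/T_min = cosh(S/(2a)) = 1.263378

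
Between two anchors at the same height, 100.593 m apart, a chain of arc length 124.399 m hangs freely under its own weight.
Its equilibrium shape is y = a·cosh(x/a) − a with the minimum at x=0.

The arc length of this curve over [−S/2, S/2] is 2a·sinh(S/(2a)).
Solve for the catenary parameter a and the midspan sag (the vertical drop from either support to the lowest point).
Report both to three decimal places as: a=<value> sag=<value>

a=43.632 sag=32.345

seed: a₀ = √(S³/(24(L−S))) = √(100.593³/(24·23.806)) = 42.208781
iter 1: u=1.191612  f(a)=+1.748e+00  f'(a)=-1.297e+00  a ← 42.208781 − (+1.748e+00/-1.297e+00) = 43.557340
iter 2: u=1.154719  f(a)=+8.729e-02  f'(a)=-1.170e+00  a ← 43.557340 − (+8.729e-02/-1.170e+00) = 43.631947
iter 3: u=1.152745  f(a)=+2.429e-04  f'(a)=-1.163e+00  a ← 43.631947 − (+2.429e-04/-1.163e+00) = 43.632156
iter 4: u=1.152739  f(a)=+1.892e-09  f'(a)=-1.163e+00  a ← 43.632156 − (+1.892e-09/-1.163e+00) = 43.632156
iter 5: u=1.152739  f(a)=+1.421e-14  f'(a)=-1.163e+00  a ← 43.632156 − (+1.421e-14/-1.163e+00) = 43.632156
converged: |Δa| < 1e-12 after 5 iterations
sag = a·(cosh(S/(2a)) − 1) = 43.632156·(cosh(1.152739) − 1) = 32.345096
T_max/T_min = cosh(S/(2a)) = 1.741313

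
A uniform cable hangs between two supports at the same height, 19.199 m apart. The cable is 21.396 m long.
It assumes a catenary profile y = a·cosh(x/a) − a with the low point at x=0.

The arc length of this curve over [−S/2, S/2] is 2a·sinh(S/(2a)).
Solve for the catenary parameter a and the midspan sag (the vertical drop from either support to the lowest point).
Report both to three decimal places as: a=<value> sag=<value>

seed: a₀ = √(S³/(24(L−S))) = √(19.199³/(24·2.197)) = 11.585033
iter 1: u=0.828612  f(a)=+7.667e-02  f'(a)=-4.060e-01  a ← 11.585033 − (+7.667e-02/-4.060e-01) = 11.773883
iter 2: u=0.815322  f(a)=+1.915e-03  f'(a)=-3.859e-01  a ← 11.773883 − (+1.915e-03/-3.859e-01) = 11.778845
iter 3: u=0.814978  f(a)=+1.262e-06  f'(a)=-3.854e-01  a ← 11.778845 − (+1.262e-06/-3.854e-01) = 11.778848
iter 4: u=0.814978  f(a)=+5.471e-13  f'(a)=-3.854e-01  a ← 11.778848 − (+5.471e-13/-3.854e-01) = 11.778848
converged: |Δa| < 1e-12 after 4 iterations
sag = a·(cosh(S/(2a)) − 1) = 11.778848·(cosh(0.814978) − 1) = 4.133049
T_max/T_min = cosh(S/(2a)) = 1.350887

a=11.779 sag=4.133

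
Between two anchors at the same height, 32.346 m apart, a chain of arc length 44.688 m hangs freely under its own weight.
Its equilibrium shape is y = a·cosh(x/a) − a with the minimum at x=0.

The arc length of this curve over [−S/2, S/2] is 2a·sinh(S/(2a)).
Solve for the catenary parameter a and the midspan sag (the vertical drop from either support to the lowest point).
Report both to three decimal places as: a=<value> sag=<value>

a=11.254 sag=13.764

seed: a₀ = √(S³/(24(L−S))) = √(32.346³/(24·12.342)) = 10.688887
iter 1: u=1.513067  f(a)=+1.492e+00  f'(a)=-2.883e+00  a ← 10.688887 − (+1.492e+00/-2.883e+00) = 11.206481
iter 2: u=1.443183  f(a)=+1.152e-01  f'(a)=-2.454e+00  a ← 11.206481 − (+1.152e-01/-2.454e+00) = 11.253450
iter 3: u=1.437159  f(a)=+8.144e-04  f'(a)=-2.419e+00  a ← 11.253450 − (+8.144e-04/-2.419e+00) = 11.253787
iter 4: u=1.437116  f(a)=+4.130e-08  f'(a)=-2.419e+00  a ← 11.253787 − (+4.130e-08/-2.419e+00) = 11.253787
iter 5: u=1.437116  f(a)=+0.000e+00  f'(a)=-2.419e+00  a ← 11.253787 − (+0.000e+00/-2.419e+00) = 11.253787
converged: |Δa| < 1e-12 after 5 iterations
sag = a·(cosh(S/(2a)) − 1) = 11.253787·(cosh(1.437116) − 1) = 13.764248
T_max/T_min = cosh(S/(2a)) = 2.223077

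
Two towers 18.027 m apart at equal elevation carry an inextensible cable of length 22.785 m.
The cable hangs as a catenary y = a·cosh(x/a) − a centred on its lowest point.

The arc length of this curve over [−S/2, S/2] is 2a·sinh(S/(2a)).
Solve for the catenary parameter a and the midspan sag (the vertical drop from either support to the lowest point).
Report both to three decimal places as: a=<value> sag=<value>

a=7.430 sag=6.171

seed: a₀ = √(S³/(24(L−S))) = √(18.027³/(24·4.758)) = 7.162545
iter 1: u=1.258421  f(a)=+3.913e-01  f'(a)=-1.551e+00  a ← 7.162545 − (+3.913e-01/-1.551e+00) = 7.414775
iter 2: u=1.215613  f(a)=+2.162e-02  f'(a)=-1.384e+00  a ← 7.414775 − (+2.162e-02/-1.384e+00) = 7.430393
iter 3: u=1.213058  f(a)=+7.453e-05  f'(a)=-1.375e+00  a ← 7.430393 − (+7.453e-05/-1.375e+00) = 7.430447
iter 4: u=1.213049  f(a)=+8.927e-10  f'(a)=-1.375e+00  a ← 7.430447 − (+8.927e-10/-1.375e+00) = 7.430447
iter 5: u=1.213049  f(a)=-3.553e-15  f'(a)=-1.375e+00  a ← 7.430447 − (-3.553e-15/-1.375e+00) = 7.430447
converged: |Δa| < 1e-12 after 5 iterations
sag = a·(cosh(S/(2a)) − 1) = 7.430447·(cosh(1.213049) − 1) = 6.171045
T_max/T_min = cosh(S/(2a)) = 1.830508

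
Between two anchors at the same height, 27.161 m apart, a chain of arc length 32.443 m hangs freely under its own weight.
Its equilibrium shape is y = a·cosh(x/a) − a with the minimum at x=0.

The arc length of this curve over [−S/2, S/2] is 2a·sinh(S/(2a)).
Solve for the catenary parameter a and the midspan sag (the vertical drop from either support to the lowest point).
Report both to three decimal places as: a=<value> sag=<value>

seed: a₀ = √(S³/(24(L−S))) = √(27.161³/(24·5.282)) = 12.572273
iter 1: u=1.080194  f(a)=+3.169e-01  f'(a)=-9.425e-01  a ← 12.572273 − (+3.169e-01/-9.425e-01) = 12.908470
iter 2: u=1.052061  f(a)=+1.315e-02  f'(a)=-8.657e-01  a ← 12.908470 − (+1.315e-02/-8.657e-01) = 12.923665
iter 3: u=1.050824  f(a)=+2.485e-05  f'(a)=-8.624e-01  a ← 12.923665 − (+2.485e-05/-8.624e-01) = 12.923694
iter 4: u=1.050822  f(a)=+8.902e-11  f'(a)=-8.624e-01  a ← 12.923694 − (+8.902e-11/-8.624e-01) = 12.923694
iter 5: u=1.050822  f(a)=+0.000e+00  f'(a)=-8.624e-01  a ← 12.923694 − (+0.000e+00/-8.624e-01) = 12.923694
converged: |Δa| < 1e-12 after 5 iterations
sag = a·(cosh(S/(2a)) − 1) = 12.923694·(cosh(1.050822) − 1) = 7.816579
T_max/T_min = cosh(S/(2a)) = 1.604825

a=12.924 sag=7.817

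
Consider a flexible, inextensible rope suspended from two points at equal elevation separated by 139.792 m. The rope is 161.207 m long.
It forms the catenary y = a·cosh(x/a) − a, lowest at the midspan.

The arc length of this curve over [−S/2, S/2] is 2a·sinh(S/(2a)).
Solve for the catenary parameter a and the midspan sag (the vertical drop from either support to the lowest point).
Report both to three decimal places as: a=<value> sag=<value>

a=74.525 sag=35.252

seed: a₀ = √(S³/(24(L−S))) = √(139.792³/(24·21.415)) = 72.905252
iter 1: u=0.958724  f(a)=+1.006e+00  f'(a)=-6.433e-01  a ← 72.905252 − (+1.006e+00/-6.433e-01) = 74.469118
iter 2: u=0.938590  f(a)=+3.328e-02  f'(a)=-6.013e-01  a ← 74.469118 − (+3.328e-02/-6.013e-01) = 74.524460
iter 3: u=0.937893  f(a)=+3.918e-05  f'(a)=-5.999e-01  a ← 74.524460 − (+3.918e-05/-5.999e-01) = 74.524526
iter 4: u=0.937893  f(a)=+5.448e-11  f'(a)=-5.999e-01  a ← 74.524526 − (+5.448e-11/-5.999e-01) = 74.524526
iter 5: u=0.937893  f(a)=+0.000e+00  f'(a)=-5.999e-01  a ← 74.524526 − (+0.000e+00/-5.999e-01) = 74.524526
converged: |Δa| < 1e-12 after 5 iterations
sag = a·(cosh(S/(2a)) − 1) = 74.524526·(cosh(0.937893) − 1) = 35.251743
T_max/T_min = cosh(S/(2a)) = 1.473022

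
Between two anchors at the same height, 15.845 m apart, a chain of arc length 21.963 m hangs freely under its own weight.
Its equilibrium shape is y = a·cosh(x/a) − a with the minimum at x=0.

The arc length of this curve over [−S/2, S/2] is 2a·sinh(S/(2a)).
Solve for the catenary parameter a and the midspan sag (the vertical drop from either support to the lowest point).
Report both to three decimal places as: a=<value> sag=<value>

seed: a₀ = √(S³/(24(L−S))) = √(15.845³/(24·6.118)) = 5.205087
iter 1: u=1.522069  f(a)=+7.491e-01  f'(a)=-2.942e+00  a ← 5.205087 − (+7.491e-01/-2.942e+00) = 5.459657
iter 2: u=1.451099  f(a)=+5.846e-02  f'(a)=-2.500e+00  a ← 5.459657 − (+5.846e-02/-2.500e+00) = 5.483044
iter 3: u=1.444909  f(a)=+4.227e-04  f'(a)=-2.463e+00  a ← 5.483044 − (+4.227e-04/-2.463e+00) = 5.483216
iter 4: u=1.444864  f(a)=+2.245e-08  f'(a)=-2.463e+00  a ← 5.483216 − (+2.245e-08/-2.463e+00) = 5.483216
iter 5: u=1.444864  f(a)=-3.553e-15  f'(a)=-2.463e+00  a ← 5.483216 − (-3.553e-15/-2.463e+00) = 5.483216
converged: |Δa| < 1e-12 after 5 iterations
sag = a·(cosh(S/(2a)) − 1) = 5.483216·(cosh(1.444864) − 1) = 6.791107
T_max/T_min = cosh(S/(2a)) = 2.238526

a=5.483 sag=6.791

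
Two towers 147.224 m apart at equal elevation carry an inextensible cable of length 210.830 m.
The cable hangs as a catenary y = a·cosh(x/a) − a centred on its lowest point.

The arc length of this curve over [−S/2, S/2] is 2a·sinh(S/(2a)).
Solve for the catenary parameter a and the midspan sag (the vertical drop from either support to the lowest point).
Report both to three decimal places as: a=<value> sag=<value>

seed: a₀ = √(S³/(24(L−S))) = √(147.224³/(24·63.606)) = 45.720741
iter 1: u=1.610035  f(a)=+8.772e+00  f'(a)=-3.574e+00  a ← 45.720741 − (+8.772e+00/-3.574e+00) = 48.175229
iter 2: u=1.528005  f(a)=+7.559e-01  f'(a)=-2.982e+00  a ← 48.175229 − (+7.559e-01/-2.982e+00) = 48.428703
iter 3: u=1.520008  f(a)=+6.782e-03  f'(a)=-2.929e+00  a ← 48.428703 − (+6.782e-03/-2.929e+00) = 48.431019
iter 4: u=1.519935  f(a)=+5.569e-07  f'(a)=-2.928e+00  a ← 48.431019 − (+5.569e-07/-2.928e+00) = 48.431019
iter 5: u=1.519935  f(a)=+0.000e+00  f'(a)=-2.928e+00  a ← 48.431019 − (+0.000e+00/-2.928e+00) = 48.431019
converged: |Δa| < 1e-12 after 5 iterations
sag = a·(cosh(S/(2a)) − 1) = 48.431019·(cosh(1.519935) − 1) = 67.577109
T_max/T_min = cosh(S/(2a)) = 2.395327

a=48.431 sag=67.577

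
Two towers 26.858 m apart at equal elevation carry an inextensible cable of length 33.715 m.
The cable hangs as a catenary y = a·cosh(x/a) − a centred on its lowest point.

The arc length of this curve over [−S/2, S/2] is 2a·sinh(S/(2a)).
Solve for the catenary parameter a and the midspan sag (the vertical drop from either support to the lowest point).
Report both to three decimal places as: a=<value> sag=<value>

a=11.243 sag=9.020

seed: a₀ = √(S³/(24(L−S))) = √(26.858³/(24·6.857)) = 10.850202
iter 1: u=1.237673  f(a)=+5.448e-01  f'(a)=-1.468e+00  a ← 10.850202 − (+5.448e-01/-1.468e+00) = 11.221175
iter 2: u=1.196755  f(a)=+2.919e-02  f'(a)=-1.315e+00  a ← 11.221175 − (+2.919e-02/-1.315e+00) = 11.243371
iter 3: u=1.194393  f(a)=+9.427e-05  f'(a)=-1.306e+00  a ← 11.243371 − (+9.427e-05/-1.306e+00) = 11.243443
iter 4: u=1.194385  f(a)=+9.904e-10  f'(a)=-1.306e+00  a ← 11.243443 − (+9.904e-10/-1.306e+00) = 11.243443
iter 5: u=1.194385  f(a)=+0.000e+00  f'(a)=-1.306e+00  a ← 11.243443 − (+0.000e+00/-1.306e+00) = 11.243443
converged: |Δa| < 1e-12 after 5 iterations
sag = a·(cosh(S/(2a)) − 1) = 11.243443·(cosh(1.194385) − 1) = 9.019585
T_max/T_min = cosh(S/(2a)) = 1.802208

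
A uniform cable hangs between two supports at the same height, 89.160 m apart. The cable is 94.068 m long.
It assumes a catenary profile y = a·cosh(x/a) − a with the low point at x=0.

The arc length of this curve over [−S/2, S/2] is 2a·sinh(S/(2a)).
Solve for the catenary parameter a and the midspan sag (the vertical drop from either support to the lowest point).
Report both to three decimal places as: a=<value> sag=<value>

a=78.203 sag=13.054

seed: a₀ = √(S³/(24(L−S))) = √(89.160³/(24·4.908)) = 77.570607
iter 1: u=0.574702  f(a)=+8.169e-02  f'(a)=-1.308e-01  a ← 77.570607 − (+8.169e-02/-1.308e-01) = 78.195296
iter 2: u=0.570111  f(a)=+9.973e-04  f'(a)=-1.276e-01  a ← 78.195296 − (+9.973e-04/-1.276e-01) = 78.203112
iter 3: u=0.570054  f(a)=+1.527e-07  f'(a)=-1.276e-01  a ← 78.203112 − (+1.527e-07/-1.276e-01) = 78.203113
iter 4: u=0.570054  f(a)=+0.000e+00  f'(a)=-1.276e-01  a ← 78.203113 − (+0.000e+00/-1.276e-01) = 78.203113
converged: |Δa| < 1e-12 after 4 iterations
sag = a·(cosh(S/(2a)) − 1) = 78.203113·(cosh(0.570054) − 1) = 13.054347
T_max/T_min = cosh(S/(2a)) = 1.166929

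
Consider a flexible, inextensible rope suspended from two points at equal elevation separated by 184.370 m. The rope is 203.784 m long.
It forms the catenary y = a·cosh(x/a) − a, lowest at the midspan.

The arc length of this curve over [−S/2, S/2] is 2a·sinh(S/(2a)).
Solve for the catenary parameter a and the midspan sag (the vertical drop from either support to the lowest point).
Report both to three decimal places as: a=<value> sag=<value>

seed: a₀ = √(S³/(24(L−S))) = √(184.370³/(24·19.414)) = 115.977101
iter 1: u=0.794855  f(a)=+6.226e-01  f'(a)=-3.564e-01  a ← 115.977101 − (+6.226e-01/-3.564e-01) = 117.723864
iter 2: u=0.783061  f(a)=+1.434e-02  f'(a)=-3.402e-01  a ← 117.723864 − (+1.434e-02/-3.402e-01) = 117.766033
iter 3: u=0.782781  f(a)=+8.013e-06  f'(a)=-3.398e-01  a ← 117.766033 − (+8.013e-06/-3.398e-01) = 117.766057
iter 4: u=0.782781  f(a)=+2.530e-12  f'(a)=-3.398e-01  a ← 117.766057 − (+2.530e-12/-3.398e-01) = 117.766057
converged: |Δa| < 1e-12 after 4 iterations
sag = a·(cosh(S/(2a)) − 1) = 117.766057·(cosh(0.782781) − 1) = 37.960703
T_max/T_min = cosh(S/(2a)) = 1.322340

a=117.766 sag=37.961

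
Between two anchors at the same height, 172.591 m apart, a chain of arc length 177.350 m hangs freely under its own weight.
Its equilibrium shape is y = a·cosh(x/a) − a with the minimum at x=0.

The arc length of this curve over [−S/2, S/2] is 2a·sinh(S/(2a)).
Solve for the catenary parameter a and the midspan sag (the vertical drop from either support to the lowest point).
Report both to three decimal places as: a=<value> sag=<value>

seed: a₀ = √(S³/(24(L−S))) = √(172.591³/(24·4.759)) = 212.160116
iter 1: u=0.406747  f(a)=+3.952e-02  f'(a)=-4.561e-02  a ← 212.160116 − (+3.952e-02/-4.561e-02) = 213.026670
iter 2: u=0.405092  f(a)=+2.435e-04  f'(a)=-4.505e-02  a ← 213.026670 − (+2.435e-04/-4.505e-02) = 213.032074
iter 3: u=0.405082  f(a)=+9.365e-09  f'(a)=-4.505e-02  a ← 213.032074 − (+9.365e-09/-4.505e-02) = 213.032075
iter 4: u=0.405082  f(a)=+0.000e+00  f'(a)=-4.505e-02  a ← 213.032075 − (+0.000e+00/-4.505e-02) = 213.032075
converged: |Δa| < 1e-12 after 4 iterations
sag = a·(cosh(S/(2a)) − 1) = 213.032075·(cosh(0.405082) − 1) = 17.718701
T_max/T_min = cosh(S/(2a)) = 1.083174

a=213.032 sag=17.719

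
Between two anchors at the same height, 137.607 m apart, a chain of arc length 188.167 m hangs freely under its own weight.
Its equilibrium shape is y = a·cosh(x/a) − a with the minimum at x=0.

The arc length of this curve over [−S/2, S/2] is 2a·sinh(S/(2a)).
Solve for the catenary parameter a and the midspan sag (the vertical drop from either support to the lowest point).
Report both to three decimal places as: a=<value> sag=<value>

seed: a₀ = √(S³/(24(L−S))) = √(137.607³/(24·50.560)) = 46.339531
iter 1: u=1.484769  f(a)=+5.875e+00  f'(a)=-2.703e+00  a ← 46.339531 − (+5.875e+00/-2.703e+00) = 48.513203
iter 2: u=1.418243  f(a)=+4.386e-01  f'(a)=-2.313e+00  a ← 48.513203 − (+4.386e-01/-2.313e+00) = 48.702860
iter 3: u=1.412720  f(a)=+2.882e-03  f'(a)=-2.283e+00  a ← 48.702860 − (+2.882e-03/-2.283e+00) = 48.704123
iter 4: u=1.412683  f(a)=+1.262e-07  f'(a)=-2.282e+00  a ← 48.704123 − (+1.262e-07/-2.282e+00) = 48.704123
iter 5: u=1.412683  f(a)=+2.842e-14  f'(a)=-2.282e+00  a ← 48.704123 − (+2.842e-14/-2.282e+00) = 48.704123
converged: |Δa| < 1e-12 after 5 iterations
sag = a·(cosh(S/(2a)) − 1) = 48.704123·(cosh(1.412683) − 1) = 57.238298
T_max/T_min = cosh(S/(2a)) = 2.175225

a=48.704 sag=57.238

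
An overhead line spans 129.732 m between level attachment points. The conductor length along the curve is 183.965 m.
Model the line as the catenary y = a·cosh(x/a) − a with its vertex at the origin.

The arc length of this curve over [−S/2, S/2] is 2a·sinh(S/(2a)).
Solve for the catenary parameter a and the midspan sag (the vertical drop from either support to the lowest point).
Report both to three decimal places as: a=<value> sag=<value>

a=43.313 sag=58.357

seed: a₀ = √(S³/(24(L−S))) = √(129.732³/(24·54.233)) = 40.957481
iter 1: u=1.583740  f(a)=+7.222e+00  f'(a)=-3.375e+00  a ← 40.957481 − (+7.222e+00/-3.375e+00) = 43.097459
iter 2: u=1.505100  f(a)=+6.046e-01  f'(a)=-2.831e+00  a ← 43.097459 − (+6.046e-01/-2.831e+00) = 43.311005
iter 3: u=1.497679  f(a)=+5.093e-03  f'(a)=-2.784e+00  a ← 43.311005 − (+5.093e-03/-2.784e+00) = 43.312834
iter 4: u=1.497616  f(a)=+3.682e-07  f'(a)=-2.783e+00  a ← 43.312834 − (+3.682e-07/-2.783e+00) = 43.312835
iter 5: u=1.497616  f(a)=+0.000e+00  f'(a)=-2.783e+00  a ← 43.312835 − (+0.000e+00/-2.783e+00) = 43.312835
converged: |Δa| < 1e-12 after 5 iterations
sag = a·(cosh(S/(2a)) − 1) = 43.312835·(cosh(1.497616) − 1) = 58.357131
T_max/T_min = cosh(S/(2a)) = 2.347340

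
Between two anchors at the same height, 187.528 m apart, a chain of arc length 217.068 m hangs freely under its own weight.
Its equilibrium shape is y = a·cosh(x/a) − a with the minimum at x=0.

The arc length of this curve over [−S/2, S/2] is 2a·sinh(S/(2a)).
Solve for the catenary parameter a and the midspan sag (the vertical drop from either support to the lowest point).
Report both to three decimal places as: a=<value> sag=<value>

a=98.648 sag=48.019

seed: a₀ = √(S³/(24(L−S))) = √(187.528³/(24·29.540)) = 96.446910
iter 1: u=0.972183  f(a)=+1.428e+00  f'(a)=-6.724e-01  a ← 96.446910 − (+1.428e+00/-6.724e-01) = 98.570191
iter 2: u=0.951241  f(a)=+4.851e-02  f'(a)=-6.275e-01  a ← 98.570191 − (+4.851e-02/-6.275e-01) = 98.647505
iter 3: u=0.950495  f(a)=+6.037e-05  f'(a)=-6.259e-01  a ← 98.647505 − (+6.037e-05/-6.259e-01) = 98.647602
iter 4: u=0.950494  f(a)=+9.373e-11  f'(a)=-6.259e-01  a ← 98.647602 − (+9.373e-11/-6.259e-01) = 98.647602
iter 5: u=0.950494  f(a)=-2.842e-14  f'(a)=-6.259e-01  a ← 98.647602 − (-2.842e-14/-6.259e-01) = 98.647602
converged: |Δa| < 1e-12 after 5 iterations
sag = a·(cosh(S/(2a)) − 1) = 98.647602·(cosh(0.950494) − 1) = 48.018613
T_max/T_min = cosh(S/(2a)) = 1.486769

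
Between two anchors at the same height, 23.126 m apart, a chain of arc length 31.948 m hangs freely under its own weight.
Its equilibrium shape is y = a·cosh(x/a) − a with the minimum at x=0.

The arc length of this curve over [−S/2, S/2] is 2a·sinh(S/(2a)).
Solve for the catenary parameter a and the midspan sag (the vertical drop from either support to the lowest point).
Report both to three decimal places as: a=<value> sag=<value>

seed: a₀ = √(S³/(24(L−S))) = √(23.126³/(24·8.822)) = 7.642961
iter 1: u=1.512895  f(a)=+1.066e+00  f'(a)=-2.882e+00  a ← 7.642961 − (+1.066e+00/-2.882e+00) = 8.012990
iter 2: u=1.443032  f(a)=+8.234e-02  f'(a)=-2.453e+00  a ← 8.012990 − (+8.234e-02/-2.453e+00) = 8.046560
iter 3: u=1.437012  f(a)=+5.816e-04  f'(a)=-2.418e+00  a ← 8.046560 − (+5.816e-04/-2.418e+00) = 8.046801
iter 4: u=1.436969  f(a)=+2.947e-08  f'(a)=-2.418e+00  a ← 8.046801 − (+2.947e-08/-2.418e+00) = 8.046801
iter 5: u=1.436969  f(a)=-3.553e-15  f'(a)=-2.418e+00  a ← 8.046801 − (-3.553e-15/-2.418e+00) = 8.046801
converged: |Δa| < 1e-12 after 5 iterations
sag = a·(cosh(S/(2a)) − 1) = 8.046801·(cosh(1.436969) − 1) = 9.839498
T_max/T_min = cosh(S/(2a)) = 2.222784

a=8.047 sag=9.839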